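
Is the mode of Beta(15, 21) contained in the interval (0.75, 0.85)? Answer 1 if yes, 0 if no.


Mode = (a-1)/(a+b-2) = 14/34 = 0.4118
Interval: (0.75, 0.85)
Contains mode? 0

0


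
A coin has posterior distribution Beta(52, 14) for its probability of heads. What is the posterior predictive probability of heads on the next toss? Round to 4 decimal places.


Posterior predictive = E[theta] = alpha/(alpha+beta)
= 52/66
= 0.7879

0.7879


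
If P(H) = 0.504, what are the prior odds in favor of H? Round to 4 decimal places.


Prior odds = P(H) / (1 - P(H))
= 0.504 / 0.496
= 1.0161

1.0161


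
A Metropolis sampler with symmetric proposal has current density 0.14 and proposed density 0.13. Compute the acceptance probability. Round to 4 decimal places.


For symmetric proposals, acceptance = min(1, pi(x*)/pi(x))
= min(1, 0.13/0.14)
= min(1, 0.9286) = 0.9286

0.9286


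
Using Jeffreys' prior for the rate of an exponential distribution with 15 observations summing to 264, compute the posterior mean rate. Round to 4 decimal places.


Jeffreys' prior leads to posterior Gamma(15, 264).
Mean = 15/264 = 0.0568

0.0568


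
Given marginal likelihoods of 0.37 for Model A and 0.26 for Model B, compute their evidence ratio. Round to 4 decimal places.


Ratio = ML(A) / ML(B) = 0.37/0.26
= 1.4231

1.4231


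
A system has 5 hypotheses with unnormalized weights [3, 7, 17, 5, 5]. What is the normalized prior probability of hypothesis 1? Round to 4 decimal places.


The normalized prior is the weight divided by the total.
Total weight = 37
P(H1) = 3 / 37 = 0.0811

0.0811


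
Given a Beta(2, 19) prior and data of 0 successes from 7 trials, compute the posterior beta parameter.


Number of failures = 7 - 0 = 7
Posterior beta = 19 + 7 = 26

26


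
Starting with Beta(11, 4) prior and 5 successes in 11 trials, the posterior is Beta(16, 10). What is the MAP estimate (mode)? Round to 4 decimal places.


The mode of Beta(a, b) when a > 1 and b > 1 is (a-1)/(a+b-2)
= (16 - 1) / (16 + 10 - 2)
= 15 / 24
= 0.625

0.625


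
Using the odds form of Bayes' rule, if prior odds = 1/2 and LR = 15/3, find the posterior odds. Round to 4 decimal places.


Bayes' rule in odds form: posterior odds = prior odds * LR
= (1 * 15) / (2 * 3)
= 15/6 = 2.5

2.5


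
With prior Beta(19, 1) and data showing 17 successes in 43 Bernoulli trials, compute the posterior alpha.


Conjugate update: alpha_posterior = alpha_prior + k
= 19 + 17 = 36

36


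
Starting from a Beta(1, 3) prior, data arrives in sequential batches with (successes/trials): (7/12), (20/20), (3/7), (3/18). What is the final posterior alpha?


In sequential Bayesian updating, we sum all successes.
Total successes = 33
Final alpha = 1 + 33 = 34

34


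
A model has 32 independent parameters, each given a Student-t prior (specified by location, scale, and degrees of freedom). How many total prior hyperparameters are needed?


Each Student-t prior needs 3 hyperparameters (location, scale, and degrees of freedom).
Total = 3 * 32 = 96

96


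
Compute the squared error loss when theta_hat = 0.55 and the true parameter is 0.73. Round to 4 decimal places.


L = (theta_hat - theta_true)^2
= (0.55 - 0.73)^2
= -0.18^2 = 0.0324

0.0324


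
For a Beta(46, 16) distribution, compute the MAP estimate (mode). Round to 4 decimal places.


MAP = mode = (a-1)/(a+b-2)
= (46-1)/(46+16-2)
= 45/60 = 0.75

0.75


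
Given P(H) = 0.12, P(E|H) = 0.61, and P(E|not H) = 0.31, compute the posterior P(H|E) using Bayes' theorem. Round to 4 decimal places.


By Bayes' theorem: P(H|E) = P(E|H)*P(H) / P(E)
P(E) = P(E|H)*P(H) + P(E|not H)*P(not H)
P(E) = 0.61*0.12 + 0.31*0.88 = 0.346
P(H|E) = 0.61*0.12 / 0.346 = 0.2116

0.2116


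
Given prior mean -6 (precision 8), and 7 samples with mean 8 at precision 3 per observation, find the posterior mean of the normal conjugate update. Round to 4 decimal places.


The posterior mean is a precision-weighted average of prior and data.
Post. prec. = 8 + 21 = 29
Post. mean = (-48 + 168)/29 = 120/29 = 4.1379

4.1379


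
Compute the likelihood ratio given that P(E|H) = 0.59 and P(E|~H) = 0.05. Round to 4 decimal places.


LR = P(E|H) / P(E|~H)
= 0.59 / 0.05 = 11.8

11.8


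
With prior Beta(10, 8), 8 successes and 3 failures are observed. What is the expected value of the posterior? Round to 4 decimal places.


Posterior = Beta(18, 11)
E[theta] = alpha/(alpha+beta)
= 18/29 = 0.6207

0.6207


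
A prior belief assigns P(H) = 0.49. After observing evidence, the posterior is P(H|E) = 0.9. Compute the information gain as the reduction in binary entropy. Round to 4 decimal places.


H(prior) = -0.49*log2(0.49) - 0.51*log2(0.51)
= 0.9997
H(post) = -0.9*log2(0.9) - 0.1*log2(0.1)
= 0.469
IG = 0.9997 - 0.469 = 0.5307

0.5307


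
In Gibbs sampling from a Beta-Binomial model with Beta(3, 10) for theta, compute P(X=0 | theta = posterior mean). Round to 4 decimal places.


Posterior mean = alpha/(alpha+beta) = 3/13 = 0.2308
P(X=0|theta=mean) = 1 - theta = 0.7692

0.7692


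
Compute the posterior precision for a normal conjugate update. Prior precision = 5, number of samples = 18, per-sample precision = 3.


tau_post = tau_0 + n * tau
= 5 + 18 * 3 = 59

59


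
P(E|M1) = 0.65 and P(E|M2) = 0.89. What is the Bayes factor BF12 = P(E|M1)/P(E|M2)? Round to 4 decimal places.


Bayes factor BF12 = P(E|M1) / P(E|M2)
= 0.65 / 0.89
= 0.7303

0.7303


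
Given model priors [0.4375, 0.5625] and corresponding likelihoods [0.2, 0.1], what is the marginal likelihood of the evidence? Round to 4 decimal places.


P(E) = sum_i P(M_i) P(E|M_i)
= 0.0875 + 0.0563
= 0.1438

0.1438


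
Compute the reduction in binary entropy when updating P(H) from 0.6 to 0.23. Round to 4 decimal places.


H_before = -p*log2(p) - (1-p)*log2(1-p) for p=0.6: 0.971
H_after for p=0.23: 0.778
Reduction = 0.971 - 0.778 = 0.1929

0.1929


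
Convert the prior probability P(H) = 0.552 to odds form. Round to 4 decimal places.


P(not H) = 1 - 0.552 = 0.448
Odds = 0.552 / 0.448 = 1.2321

1.2321


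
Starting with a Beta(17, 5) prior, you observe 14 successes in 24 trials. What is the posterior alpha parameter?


For a Beta-Binomial conjugate model:
Posterior alpha = prior alpha + number of successes
= 17 + 14 = 31

31


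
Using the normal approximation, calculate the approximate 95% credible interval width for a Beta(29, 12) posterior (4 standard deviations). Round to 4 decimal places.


Var(Beta) = 29*12/(41^2 * 42) = 0.0049
SD = 0.0702
Width ~ 4*SD = 0.2808

0.2808


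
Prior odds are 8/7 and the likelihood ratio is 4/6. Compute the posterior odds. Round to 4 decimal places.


Posterior odds = prior odds * likelihood ratio
= (8/7) * (4/6)
= 32 / 42
= 0.7619

0.7619


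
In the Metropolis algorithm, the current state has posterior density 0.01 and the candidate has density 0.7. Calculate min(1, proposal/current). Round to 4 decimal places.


Ratio = 0.7/0.01 = 70.0
Acceptance probability = min(1, 70.0)
= 1.0

1.0


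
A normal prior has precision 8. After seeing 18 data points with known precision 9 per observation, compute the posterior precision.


In the conjugate normal model, precisions add:
tau_posterior = tau_prior + n * tau_data
= 8 + 18*9 = 170

170


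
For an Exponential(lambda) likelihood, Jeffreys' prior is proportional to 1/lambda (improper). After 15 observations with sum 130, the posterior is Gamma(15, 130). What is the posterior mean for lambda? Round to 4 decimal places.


Posterior = Gamma(n, sum_x) = Gamma(15, 130)
Posterior mean = shape/rate = 15/130
= 0.1154

0.1154


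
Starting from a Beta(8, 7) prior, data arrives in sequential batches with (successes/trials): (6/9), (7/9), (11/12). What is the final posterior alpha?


In sequential Bayesian updating, we sum all successes.
Total successes = 24
Final alpha = 8 + 24 = 32

32


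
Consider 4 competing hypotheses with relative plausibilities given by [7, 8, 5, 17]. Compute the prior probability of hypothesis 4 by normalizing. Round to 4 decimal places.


Sum of weights = 7 + 8 + 5 + 17 = 37
Normalized prior for H4 = 17 / 37
= 0.4595

0.4595


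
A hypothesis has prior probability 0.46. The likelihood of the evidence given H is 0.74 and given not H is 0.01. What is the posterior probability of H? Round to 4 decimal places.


Using Bayes' theorem:
P(E) = 0.46 * 0.74 + 0.54 * 0.01
P(E) = 0.3458
P(H|E) = (0.46 * 0.74) / 0.3458 = 0.9844

0.9844


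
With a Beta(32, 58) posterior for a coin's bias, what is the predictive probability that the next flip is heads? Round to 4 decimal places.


The predictive probability equals the posterior mean.
P(next = heads) = alpha / (alpha + beta)
= 32 / 90 = 0.3556

0.3556


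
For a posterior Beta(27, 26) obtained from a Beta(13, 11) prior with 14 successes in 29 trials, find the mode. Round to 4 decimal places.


Mode = (alpha - 1) / (alpha + beta - 2)
= 26 / 51
= 0.5098

0.5098


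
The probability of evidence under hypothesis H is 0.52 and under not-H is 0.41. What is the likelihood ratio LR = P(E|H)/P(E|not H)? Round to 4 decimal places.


LR = 0.52 / 0.41
= 1.2683

1.2683


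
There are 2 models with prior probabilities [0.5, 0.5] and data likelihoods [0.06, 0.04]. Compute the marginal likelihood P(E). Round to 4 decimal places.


P(E) = sum over models of P(M_i) * P(E|M_i)
= 0.5*0.06 + 0.5*0.04
= 0.05

0.05


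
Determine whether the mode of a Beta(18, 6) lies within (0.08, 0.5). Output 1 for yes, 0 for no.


First find the mode: (a-1)/(a+b-2) = 0.7727
Is 0.7727 in (0.08, 0.5)? 0

0


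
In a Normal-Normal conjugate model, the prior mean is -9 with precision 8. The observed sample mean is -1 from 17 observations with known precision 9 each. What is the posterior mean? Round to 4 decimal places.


Posterior precision = tau0 + n*tau = 8 + 17*9 = 161
Posterior mean = (tau0*mu0 + n*tau*xbar) / posterior_precision
= (8*-9 + 17*9*-1) / 161
= -225 / 161 = -1.3975

-1.3975


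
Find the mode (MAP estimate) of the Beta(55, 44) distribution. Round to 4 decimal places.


For Beta(a,b) with a,b > 1:
Mode = (a-1)/(a+b-2) = (55-1)/(99-2)
= 54/97 = 0.5567

0.5567


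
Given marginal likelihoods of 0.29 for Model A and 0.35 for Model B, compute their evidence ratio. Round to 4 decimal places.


Ratio = ML(A) / ML(B) = 0.29/0.35
= 0.8286

0.8286


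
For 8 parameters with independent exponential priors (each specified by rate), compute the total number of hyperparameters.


A exponential prior has 1 hyperparameter per parameter.
Total = 8 * 1 = 8

8


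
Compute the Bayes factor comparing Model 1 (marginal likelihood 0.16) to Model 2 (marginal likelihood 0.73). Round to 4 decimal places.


BF12 = marginal likelihood of M1 / marginal likelihood of M2
= 0.16/0.73
= 0.2192

0.2192


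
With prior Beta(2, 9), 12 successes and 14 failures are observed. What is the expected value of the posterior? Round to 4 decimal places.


Posterior = Beta(14, 23)
E[theta] = alpha/(alpha+beta)
= 14/37 = 0.3784

0.3784


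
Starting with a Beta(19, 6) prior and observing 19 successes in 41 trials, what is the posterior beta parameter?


Posterior beta = prior beta + failures
Failures = 41 - 19 = 22
beta_post = 6 + 22 = 28

28


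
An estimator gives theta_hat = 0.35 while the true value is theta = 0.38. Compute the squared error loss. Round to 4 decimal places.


The squared error loss is (theta_hat - theta)^2
= (0.35 - 0.38)^2
= (-0.03)^2 = 0.0009

0.0009


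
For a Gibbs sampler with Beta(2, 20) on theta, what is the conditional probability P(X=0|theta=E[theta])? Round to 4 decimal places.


E[theta] = 2/(2+20) = 0.0909
P(X=0|theta) = 1 - theta = 0.9091

0.9091


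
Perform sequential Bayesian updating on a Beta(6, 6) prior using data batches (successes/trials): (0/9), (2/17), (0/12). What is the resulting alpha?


Accumulate successes: 2
Posterior alpha = prior alpha + sum of successes
= 6 + 2 = 8

8


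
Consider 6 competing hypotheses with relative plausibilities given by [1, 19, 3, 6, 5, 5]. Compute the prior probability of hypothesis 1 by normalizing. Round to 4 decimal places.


Sum of weights = 1 + 19 + 3 + 6 + 5 + 5 = 39
Normalized prior for H1 = 1 / 39
= 0.0256

0.0256


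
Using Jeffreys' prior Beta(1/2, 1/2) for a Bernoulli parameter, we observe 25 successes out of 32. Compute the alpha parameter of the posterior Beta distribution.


Conjugate update: Beta(0.5 + k, 0.5 + n - k).
k = 25, n - k = 7
Posterior alpha = 0.5 + k = 0.5 + 25 = 25.5

25.5


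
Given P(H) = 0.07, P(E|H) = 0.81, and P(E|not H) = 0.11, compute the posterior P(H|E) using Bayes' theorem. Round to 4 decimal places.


By Bayes' theorem: P(H|E) = P(E|H)*P(H) / P(E)
P(E) = P(E|H)*P(H) + P(E|not H)*P(not H)
P(E) = 0.81*0.07 + 0.11*0.93 = 0.159
P(H|E) = 0.81*0.07 / 0.159 = 0.3566

0.3566


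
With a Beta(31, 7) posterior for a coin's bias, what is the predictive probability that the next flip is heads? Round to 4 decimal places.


The predictive probability equals the posterior mean.
P(next = heads) = alpha / (alpha + beta)
= 31 / 38 = 0.8158

0.8158


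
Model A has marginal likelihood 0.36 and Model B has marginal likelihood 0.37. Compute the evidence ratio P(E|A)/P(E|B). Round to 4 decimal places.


Evidence ratio = P(E|A) / P(E|B)
= 0.36 / 0.37
= 0.973

0.973


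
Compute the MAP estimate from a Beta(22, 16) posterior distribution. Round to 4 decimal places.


MAP = mode of Beta distribution
= (alpha - 1)/(alpha + beta - 2)
= (22-1)/(22+16-2)
= 21/36 = 0.5833

0.5833


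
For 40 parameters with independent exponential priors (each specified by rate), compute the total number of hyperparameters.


A exponential prior has 1 hyperparameter per parameter.
Total = 40 * 1 = 40

40


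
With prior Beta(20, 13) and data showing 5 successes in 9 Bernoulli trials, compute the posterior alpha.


Conjugate update: alpha_posterior = alpha_prior + k
= 20 + 5 = 25

25


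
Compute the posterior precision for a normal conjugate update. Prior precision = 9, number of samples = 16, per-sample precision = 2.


tau_post = tau_0 + n * tau
= 9 + 16 * 2 = 41

41


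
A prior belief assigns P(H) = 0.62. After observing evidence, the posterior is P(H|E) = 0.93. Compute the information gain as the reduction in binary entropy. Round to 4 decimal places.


H(prior) = -0.62*log2(0.62) - 0.38*log2(0.38)
= 0.958
H(post) = -0.93*log2(0.93) - 0.07*log2(0.07)
= 0.3659
IG = 0.958 - 0.3659 = 0.5921

0.5921


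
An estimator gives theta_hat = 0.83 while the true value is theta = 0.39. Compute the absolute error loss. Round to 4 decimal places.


The absolute error loss is |theta_hat - theta|
= |0.83 - 0.39|
= 0.44

0.44


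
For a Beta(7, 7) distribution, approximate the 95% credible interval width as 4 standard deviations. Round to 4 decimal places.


Variance of Beta(a,b) = ab / ((a+b)^2 * (a+b+1))
= 7*7 / ((14)^2 * 15)
= 0.0167
SD = sqrt(0.0167) = 0.1291
Width = 4 * SD = 0.5164

0.5164


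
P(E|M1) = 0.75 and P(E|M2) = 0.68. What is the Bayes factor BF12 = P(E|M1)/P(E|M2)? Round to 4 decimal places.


Bayes factor BF12 = P(E|M1) / P(E|M2)
= 0.75 / 0.68
= 1.1029

1.1029


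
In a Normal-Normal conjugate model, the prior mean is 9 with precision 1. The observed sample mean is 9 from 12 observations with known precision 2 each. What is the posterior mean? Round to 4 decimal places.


Posterior precision = tau0 + n*tau = 1 + 12*2 = 25
Posterior mean = (tau0*mu0 + n*tau*xbar) / posterior_precision
= (1*9 + 12*2*9) / 25
= 225 / 25 = 9.0

9.0


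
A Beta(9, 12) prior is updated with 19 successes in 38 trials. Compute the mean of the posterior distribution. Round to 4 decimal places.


After update: Beta(28, 31)
Mean = 28 / (28 + 31) = 28 / 59
= 0.4746

0.4746


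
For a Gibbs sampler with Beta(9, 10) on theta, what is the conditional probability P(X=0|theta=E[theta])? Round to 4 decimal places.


E[theta] = 9/(9+10) = 0.4737
P(X=0|theta) = 1 - theta = 0.5263

0.5263


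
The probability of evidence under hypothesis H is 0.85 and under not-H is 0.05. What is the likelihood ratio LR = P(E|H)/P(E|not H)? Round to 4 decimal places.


LR = 0.85 / 0.05
= 17.0

17.0


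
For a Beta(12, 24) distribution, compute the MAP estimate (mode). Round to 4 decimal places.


MAP = mode = (a-1)/(a+b-2)
= (12-1)/(12+24-2)
= 11/34 = 0.3235

0.3235


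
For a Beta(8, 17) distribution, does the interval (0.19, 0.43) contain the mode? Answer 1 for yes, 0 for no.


Mode of Beta(a,b) = (a-1)/(a+b-2)
= (8-1)/(8+17-2) = 0.3043
Check: 0.19 <= 0.3043 <= 0.43?
Result: 1

1


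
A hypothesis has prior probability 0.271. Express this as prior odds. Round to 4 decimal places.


Odds = P(H) / P(not H) = 0.271 / 0.729
= 0.3717

0.3717


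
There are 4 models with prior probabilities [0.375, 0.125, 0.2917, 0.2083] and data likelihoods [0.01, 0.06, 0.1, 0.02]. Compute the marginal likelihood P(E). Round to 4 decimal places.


P(E) = sum over models of P(M_i) * P(E|M_i)
= 0.375*0.01 + 0.125*0.06 + 0.2917*0.1 + 0.2083*0.02
= 0.0446

0.0446


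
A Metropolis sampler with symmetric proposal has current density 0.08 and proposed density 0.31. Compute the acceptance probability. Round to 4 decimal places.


For symmetric proposals, acceptance = min(1, pi(x*)/pi(x))
= min(1, 0.31/0.08)
= min(1, 3.875) = 1.0

1.0


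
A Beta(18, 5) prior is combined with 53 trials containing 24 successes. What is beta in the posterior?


In conjugate updating:
beta_posterior = beta_prior + (n - k)
= 5 + (53 - 24)
= 5 + 29 = 34

34


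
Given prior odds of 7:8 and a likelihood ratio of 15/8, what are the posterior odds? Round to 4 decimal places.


Posterior odds = prior odds * LR
Prior odds = 7/8 = 0.875
LR = 15/8 = 1.875
Posterior odds = 0.875 * 1.875 = 1.6406

1.6406


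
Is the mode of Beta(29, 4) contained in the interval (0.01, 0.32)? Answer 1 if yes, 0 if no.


Mode = (a-1)/(a+b-2) = 28/31 = 0.9032
Interval: (0.01, 0.32)
Contains mode? 0

0


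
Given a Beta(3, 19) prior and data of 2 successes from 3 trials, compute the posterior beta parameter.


Number of failures = 3 - 2 = 1
Posterior beta = 19 + 1 = 20

20


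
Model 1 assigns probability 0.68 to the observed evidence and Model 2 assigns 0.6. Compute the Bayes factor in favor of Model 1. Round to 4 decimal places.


BF = P(data|M1) / P(data|M2)
= 0.68 / 0.6 = 1.1333

1.1333


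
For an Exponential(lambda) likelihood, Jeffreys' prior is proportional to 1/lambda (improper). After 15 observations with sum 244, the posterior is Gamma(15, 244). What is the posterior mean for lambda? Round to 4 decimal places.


Posterior = Gamma(n, sum_x) = Gamma(15, 244)
Posterior mean = shape/rate = 15/244
= 0.0615

0.0615


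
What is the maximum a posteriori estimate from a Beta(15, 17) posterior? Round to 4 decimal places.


The MAP estimate equals the mode of the distribution.
Mode of Beta(a,b) = (a-1)/(a+b-2)
= 14/30
= 0.4667

0.4667


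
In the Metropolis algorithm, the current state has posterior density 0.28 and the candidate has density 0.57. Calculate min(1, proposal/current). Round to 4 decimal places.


Ratio = 0.57/0.28 = 2.0357
Acceptance probability = min(1, 2.0357)
= 1.0

1.0


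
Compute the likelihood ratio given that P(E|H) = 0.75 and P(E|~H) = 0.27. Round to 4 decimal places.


LR = P(E|H) / P(E|~H)
= 0.75 / 0.27 = 2.7778

2.7778


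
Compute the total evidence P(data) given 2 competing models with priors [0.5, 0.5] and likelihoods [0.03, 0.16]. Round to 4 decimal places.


Marginal likelihood = sum P(model_i) * P(data|model_i)
Model 1: 0.5 * 0.03 = 0.015
Model 2: 0.5 * 0.16 = 0.08
Total = 0.095

0.095


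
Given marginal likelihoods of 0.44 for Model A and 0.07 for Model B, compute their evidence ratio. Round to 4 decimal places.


Ratio = ML(A) / ML(B) = 0.44/0.07
= 6.2857

6.2857


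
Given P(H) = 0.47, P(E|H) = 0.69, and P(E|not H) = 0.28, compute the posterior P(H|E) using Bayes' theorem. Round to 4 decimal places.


By Bayes' theorem: P(H|E) = P(E|H)*P(H) / P(E)
P(E) = P(E|H)*P(H) + P(E|not H)*P(not H)
P(E) = 0.69*0.47 + 0.28*0.53 = 0.4727
P(H|E) = 0.69*0.47 / 0.4727 = 0.6861

0.6861


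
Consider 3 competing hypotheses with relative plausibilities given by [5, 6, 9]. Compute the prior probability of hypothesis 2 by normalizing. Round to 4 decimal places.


Sum of weights = 5 + 6 + 9 = 20
Normalized prior for H2 = 6 / 20
= 0.3

0.3


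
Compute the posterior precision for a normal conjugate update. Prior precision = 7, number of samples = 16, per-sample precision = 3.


tau_post = tau_0 + n * tau
= 7 + 16 * 3 = 55

55


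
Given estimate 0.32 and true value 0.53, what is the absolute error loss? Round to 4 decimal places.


Absolute error = |estimate - true|
= |-0.21| = 0.21

0.21


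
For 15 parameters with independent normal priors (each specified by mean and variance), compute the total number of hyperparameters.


A normal prior has 2 hyperparameters per parameter.
Total = 15 * 2 = 30

30


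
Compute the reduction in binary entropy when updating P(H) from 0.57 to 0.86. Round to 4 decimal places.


H_before = -p*log2(p) - (1-p)*log2(1-p) for p=0.57: 0.9858
H_after for p=0.86: 0.5842
Reduction = 0.9858 - 0.5842 = 0.4016

0.4016


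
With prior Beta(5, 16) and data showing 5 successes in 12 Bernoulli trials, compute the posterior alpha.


Conjugate update: alpha_posterior = alpha_prior + k
= 5 + 5 = 10

10


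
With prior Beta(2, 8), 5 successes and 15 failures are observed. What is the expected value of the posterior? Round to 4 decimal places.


Posterior = Beta(7, 23)
E[theta] = alpha/(alpha+beta)
= 7/30 = 0.2333

0.2333


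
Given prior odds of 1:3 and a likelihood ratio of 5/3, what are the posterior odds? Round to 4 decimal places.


Posterior odds = prior odds * LR
Prior odds = 1/3 = 0.3333
LR = 5/3 = 1.6667
Posterior odds = 0.3333 * 1.6667 = 0.5556

0.5556


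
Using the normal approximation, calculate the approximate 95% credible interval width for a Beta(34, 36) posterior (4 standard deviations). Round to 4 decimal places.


Var(Beta) = 34*36/(70^2 * 71) = 0.0035
SD = 0.0593
Width ~ 4*SD = 0.2373

0.2373


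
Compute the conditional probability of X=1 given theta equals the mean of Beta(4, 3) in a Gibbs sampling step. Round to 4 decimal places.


Mean of Beta(4, 3) = 0.5714
P(X=1 | theta=0.5714) = 0.5714

0.5714


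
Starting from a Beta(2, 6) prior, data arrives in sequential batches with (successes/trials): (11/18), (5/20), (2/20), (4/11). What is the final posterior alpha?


In sequential Bayesian updating, we sum all successes.
Total successes = 22
Final alpha = 2 + 22 = 24

24


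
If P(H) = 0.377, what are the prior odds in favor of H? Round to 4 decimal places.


Prior odds = P(H) / (1 - P(H))
= 0.377 / 0.623
= 0.6051

0.6051


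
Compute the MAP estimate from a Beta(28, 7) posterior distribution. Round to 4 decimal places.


MAP = mode of Beta distribution
= (alpha - 1)/(alpha + beta - 2)
= (28-1)/(28+7-2)
= 27/33 = 0.8182

0.8182


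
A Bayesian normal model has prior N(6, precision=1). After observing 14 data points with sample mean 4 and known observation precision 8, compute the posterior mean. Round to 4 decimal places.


Posterior mean = (prior_precision * prior_mean + n * data_precision * data_mean) / (prior_precision + n * data_precision)
Numerator = 1*6 + 14*8*4 = 454
Denominator = 1 + 14*8 = 113
Posterior mean = 4.0177

4.0177


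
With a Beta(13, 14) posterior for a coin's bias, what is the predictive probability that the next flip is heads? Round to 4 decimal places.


The predictive probability equals the posterior mean.
P(next = heads) = alpha / (alpha + beta)
= 13 / 27 = 0.4815

0.4815


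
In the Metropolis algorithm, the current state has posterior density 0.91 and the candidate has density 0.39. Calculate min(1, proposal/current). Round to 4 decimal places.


Ratio = 0.39/0.91 = 0.4286
Acceptance probability = min(1, 0.4286)
= 0.4286

0.4286


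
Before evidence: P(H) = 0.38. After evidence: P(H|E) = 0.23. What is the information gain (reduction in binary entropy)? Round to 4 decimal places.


Prior entropy = 0.958
Posterior entropy = 0.778
Information gain = 0.958 - 0.778 = 0.18

0.18


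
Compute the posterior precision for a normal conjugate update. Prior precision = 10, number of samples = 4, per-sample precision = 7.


tau_post = tau_0 + n * tau
= 10 + 4 * 7 = 38

38


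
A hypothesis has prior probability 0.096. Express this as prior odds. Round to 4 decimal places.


Odds = P(H) / P(not H) = 0.096 / 0.904
= 0.1062

0.1062


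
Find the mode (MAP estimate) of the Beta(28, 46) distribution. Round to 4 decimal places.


For Beta(a,b) with a,b > 1:
Mode = (a-1)/(a+b-2) = (28-1)/(74-2)
= 27/72 = 0.375

0.375


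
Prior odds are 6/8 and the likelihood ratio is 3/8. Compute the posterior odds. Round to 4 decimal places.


Posterior odds = prior odds * likelihood ratio
= (6/8) * (3/8)
= 18 / 64
= 0.2812

0.2812


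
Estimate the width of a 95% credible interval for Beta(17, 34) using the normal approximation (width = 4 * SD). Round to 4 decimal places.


For Beta(a,b): Var = ab/((a+b)^2(a+b+1))
Var = 0.0043, SD = 0.0654
Approximate 95% CI width = 4 * 0.0654 = 0.2615

0.2615


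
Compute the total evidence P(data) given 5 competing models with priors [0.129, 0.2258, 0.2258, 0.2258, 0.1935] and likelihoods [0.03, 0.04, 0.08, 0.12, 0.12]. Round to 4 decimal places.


Marginal likelihood = sum P(model_i) * P(data|model_i)
Model 1: 0.129 * 0.03 = 0.0039
Model 2: 0.2258 * 0.04 = 0.009
Model 3: 0.2258 * 0.08 = 0.0181
Model 4: 0.2258 * 0.12 = 0.0271
Model 5: 0.1935 * 0.12 = 0.0232
Total = 0.0813

0.0813


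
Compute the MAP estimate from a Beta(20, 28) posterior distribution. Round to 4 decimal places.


MAP = mode of Beta distribution
= (alpha - 1)/(alpha + beta - 2)
= (20-1)/(20+28-2)
= 19/46 = 0.413

0.413


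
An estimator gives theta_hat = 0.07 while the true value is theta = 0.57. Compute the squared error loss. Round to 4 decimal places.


The squared error loss is (theta_hat - theta)^2
= (0.07 - 0.57)^2
= (-0.5)^2 = 0.25

0.25


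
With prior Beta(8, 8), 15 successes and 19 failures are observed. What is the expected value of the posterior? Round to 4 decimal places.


Posterior = Beta(23, 27)
E[theta] = alpha/(alpha+beta)
= 23/50 = 0.46

0.46


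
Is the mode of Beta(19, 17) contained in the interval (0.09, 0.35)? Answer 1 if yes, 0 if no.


Mode = (a-1)/(a+b-2) = 18/34 = 0.5294
Interval: (0.09, 0.35)
Contains mode? 0

0


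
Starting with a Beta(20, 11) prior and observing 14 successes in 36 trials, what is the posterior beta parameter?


Posterior beta = prior beta + failures
Failures = 36 - 14 = 22
beta_post = 11 + 22 = 33

33


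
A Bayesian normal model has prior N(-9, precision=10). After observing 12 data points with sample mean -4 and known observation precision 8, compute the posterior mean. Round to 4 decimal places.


Posterior mean = (prior_precision * prior_mean + n * data_precision * data_mean) / (prior_precision + n * data_precision)
Numerator = 10*-9 + 12*8*-4 = -474
Denominator = 10 + 12*8 = 106
Posterior mean = -4.4717

-4.4717


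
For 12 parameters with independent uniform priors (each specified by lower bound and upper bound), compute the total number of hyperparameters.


A uniform prior has 2 hyperparameters per parameter.
Total = 12 * 2 = 24

24


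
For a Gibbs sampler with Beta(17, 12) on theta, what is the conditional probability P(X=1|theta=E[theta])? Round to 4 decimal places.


E[theta] = 17/(17+12) = 0.5862
P(X=1|theta) = theta = 0.5862

0.5862


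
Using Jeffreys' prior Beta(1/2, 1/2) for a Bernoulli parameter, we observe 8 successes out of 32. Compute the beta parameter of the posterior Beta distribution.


Conjugate update: Beta(0.5 + k, 0.5 + n - k).
k = 8, n - k = 24
Posterior beta = 0.5 + (n - k) = 0.5 + 24 = 24.5

24.5


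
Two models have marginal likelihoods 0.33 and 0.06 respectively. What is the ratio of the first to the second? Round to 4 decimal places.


Evidence ratio = 0.33 / 0.06
= 5.5

5.5


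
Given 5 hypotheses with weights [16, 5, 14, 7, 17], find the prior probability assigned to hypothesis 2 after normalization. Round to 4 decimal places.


To normalize, divide each weight by the sum of all weights.
Sum = 59
Prior(H2) = 5/59 = 0.0847

0.0847


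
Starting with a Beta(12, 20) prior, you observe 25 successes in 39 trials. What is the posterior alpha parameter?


For a Beta-Binomial conjugate model:
Posterior alpha = prior alpha + number of successes
= 12 + 25 = 37

37


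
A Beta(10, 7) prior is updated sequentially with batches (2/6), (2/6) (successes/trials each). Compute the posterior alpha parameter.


Sequential conjugate updating is equivalent to a single batch update.
Total successes across all batches = 4
alpha_posterior = alpha_prior + total_successes = 10 + 4
= 14

14


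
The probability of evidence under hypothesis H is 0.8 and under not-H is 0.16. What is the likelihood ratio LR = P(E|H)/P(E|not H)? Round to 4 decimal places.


LR = 0.8 / 0.16
= 5.0

5.0


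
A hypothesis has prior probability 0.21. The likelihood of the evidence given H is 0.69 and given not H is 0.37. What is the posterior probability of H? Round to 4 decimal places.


Using Bayes' theorem:
P(E) = 0.21 * 0.69 + 0.79 * 0.37
P(E) = 0.4372
P(H|E) = (0.21 * 0.69) / 0.4372 = 0.3314

0.3314


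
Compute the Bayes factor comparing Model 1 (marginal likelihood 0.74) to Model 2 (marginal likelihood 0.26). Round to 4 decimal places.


BF12 = marginal likelihood of M1 / marginal likelihood of M2
= 0.74/0.26
= 2.8462

2.8462


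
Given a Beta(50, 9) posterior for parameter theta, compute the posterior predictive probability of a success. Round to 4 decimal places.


For a Beta-Bernoulli model, the predictive probability is the mean:
P(success) = 50/(50+9) = 50/59 = 0.8475

0.8475


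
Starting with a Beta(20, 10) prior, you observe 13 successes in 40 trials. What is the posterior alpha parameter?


For a Beta-Binomial conjugate model:
Posterior alpha = prior alpha + number of successes
= 20 + 13 = 33

33


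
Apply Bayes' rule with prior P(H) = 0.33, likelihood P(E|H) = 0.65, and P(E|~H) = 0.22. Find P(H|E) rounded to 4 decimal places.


Step 1: Compute marginal P(E) = P(E|H)P(H) + P(E|~H)P(~H)
= 0.65*0.33 + 0.22*0.67 = 0.3619
Step 2: P(H|E) = P(E|H)P(H)/P(E) = 0.2145/0.3619
= 0.5927

0.5927


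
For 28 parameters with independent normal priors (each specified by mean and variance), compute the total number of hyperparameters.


A normal prior has 2 hyperparameters per parameter.
Total = 28 * 2 = 56

56


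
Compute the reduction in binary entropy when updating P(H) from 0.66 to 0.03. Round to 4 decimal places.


H_before = -p*log2(p) - (1-p)*log2(1-p) for p=0.66: 0.9248
H_after for p=0.03: 0.1944
Reduction = 0.9248 - 0.1944 = 0.7304

0.7304


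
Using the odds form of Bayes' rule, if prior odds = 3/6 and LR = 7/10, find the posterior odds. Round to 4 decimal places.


Bayes' rule in odds form: posterior odds = prior odds * LR
= (3 * 7) / (6 * 10)
= 21/60 = 0.35

0.35


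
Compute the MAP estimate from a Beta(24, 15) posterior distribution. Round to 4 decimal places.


MAP = mode of Beta distribution
= (alpha - 1)/(alpha + beta - 2)
= (24-1)/(24+15-2)
= 23/37 = 0.6216

0.6216


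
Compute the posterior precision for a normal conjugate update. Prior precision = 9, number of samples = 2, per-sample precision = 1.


tau_post = tau_0 + n * tau
= 9 + 2 * 1 = 11

11


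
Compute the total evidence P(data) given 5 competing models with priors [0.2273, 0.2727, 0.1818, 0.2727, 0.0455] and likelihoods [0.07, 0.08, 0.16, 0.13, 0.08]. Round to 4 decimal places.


Marginal likelihood = sum P(model_i) * P(data|model_i)
Model 1: 0.2273 * 0.07 = 0.0159
Model 2: 0.2727 * 0.08 = 0.0218
Model 3: 0.1818 * 0.16 = 0.0291
Model 4: 0.2727 * 0.13 = 0.0355
Model 5: 0.0455 * 0.08 = 0.0036
Total = 0.1059

0.1059


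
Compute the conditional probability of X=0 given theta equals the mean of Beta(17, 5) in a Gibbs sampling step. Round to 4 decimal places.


Mean of Beta(17, 5) = 0.7727
P(X=0 | theta=0.7727) = 0.2273

0.2273


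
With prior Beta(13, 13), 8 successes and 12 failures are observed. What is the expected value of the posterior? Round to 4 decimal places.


Posterior = Beta(21, 25)
E[theta] = alpha/(alpha+beta)
= 21/46 = 0.4565

0.4565


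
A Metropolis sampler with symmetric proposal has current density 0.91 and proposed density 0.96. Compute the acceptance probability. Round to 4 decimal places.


For symmetric proposals, acceptance = min(1, pi(x*)/pi(x))
= min(1, 0.96/0.91)
= min(1, 1.0549) = 1.0

1.0


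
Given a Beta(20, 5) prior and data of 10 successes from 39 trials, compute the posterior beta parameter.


Number of failures = 39 - 10 = 29
Posterior beta = 5 + 29 = 34

34


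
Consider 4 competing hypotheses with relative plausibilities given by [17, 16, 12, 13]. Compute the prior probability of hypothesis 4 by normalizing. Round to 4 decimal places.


Sum of weights = 17 + 16 + 12 + 13 = 58
Normalized prior for H4 = 13 / 58
= 0.2241

0.2241


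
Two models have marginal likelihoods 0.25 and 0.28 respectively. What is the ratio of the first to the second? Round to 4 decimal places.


Evidence ratio = 0.25 / 0.28
= 0.8929

0.8929


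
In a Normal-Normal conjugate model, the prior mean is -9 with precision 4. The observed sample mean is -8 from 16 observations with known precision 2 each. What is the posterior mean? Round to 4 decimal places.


Posterior precision = tau0 + n*tau = 4 + 16*2 = 36
Posterior mean = (tau0*mu0 + n*tau*xbar) / posterior_precision
= (4*-9 + 16*2*-8) / 36
= -292 / 36 = -8.1111

-8.1111


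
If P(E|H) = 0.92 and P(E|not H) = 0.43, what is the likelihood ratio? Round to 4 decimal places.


Likelihood ratio = P(E|H) / P(E|not H)
= 0.92 / 0.43
= 2.1395

2.1395


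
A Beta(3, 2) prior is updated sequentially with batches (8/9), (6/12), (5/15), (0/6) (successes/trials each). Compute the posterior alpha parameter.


Sequential conjugate updating is equivalent to a single batch update.
Total successes across all batches = 19
alpha_posterior = alpha_prior + total_successes = 3 + 19
= 22

22


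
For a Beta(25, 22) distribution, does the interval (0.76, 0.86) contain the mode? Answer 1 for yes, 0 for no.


Mode of Beta(a,b) = (a-1)/(a+b-2)
= (25-1)/(25+22-2) = 0.5333
Check: 0.76 <= 0.5333 <= 0.86?
Result: 0

0


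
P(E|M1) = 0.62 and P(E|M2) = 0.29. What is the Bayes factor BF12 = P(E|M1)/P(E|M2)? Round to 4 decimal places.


Bayes factor BF12 = P(E|M1) / P(E|M2)
= 0.62 / 0.29
= 2.1379

2.1379


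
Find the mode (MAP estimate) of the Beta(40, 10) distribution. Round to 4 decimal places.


For Beta(a,b) with a,b > 1:
Mode = (a-1)/(a+b-2) = (40-1)/(50-2)
= 39/48 = 0.8125

0.8125


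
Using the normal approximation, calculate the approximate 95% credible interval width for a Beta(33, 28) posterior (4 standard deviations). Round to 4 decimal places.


Var(Beta) = 33*28/(61^2 * 62) = 0.004
SD = 0.0633
Width ~ 4*SD = 0.2531

0.2531


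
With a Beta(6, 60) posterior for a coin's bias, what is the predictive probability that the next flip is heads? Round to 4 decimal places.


The predictive probability equals the posterior mean.
P(next = heads) = alpha / (alpha + beta)
= 6 / 66 = 0.0909

0.0909


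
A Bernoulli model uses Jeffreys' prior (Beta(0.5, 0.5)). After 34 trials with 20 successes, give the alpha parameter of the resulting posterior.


Posterior = Beta(prior_alpha + successes, prior_beta + failures)
= Beta(0.5 + 20, 0.5 + 14)
Posterior alpha = 0.5 + k = 0.5 + 20 = 20.5

20.5


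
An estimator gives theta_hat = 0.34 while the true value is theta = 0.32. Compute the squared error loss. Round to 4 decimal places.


The squared error loss is (theta_hat - theta)^2
= (0.34 - 0.32)^2
= (0.02)^2 = 0.0004

0.0004


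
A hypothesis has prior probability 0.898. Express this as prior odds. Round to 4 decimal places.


Odds = P(H) / P(not H) = 0.898 / 0.102
= 8.8039

8.8039


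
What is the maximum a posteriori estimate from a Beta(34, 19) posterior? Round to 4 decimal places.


The MAP estimate equals the mode of the distribution.
Mode of Beta(a,b) = (a-1)/(a+b-2)
= 33/51
= 0.6471

0.6471


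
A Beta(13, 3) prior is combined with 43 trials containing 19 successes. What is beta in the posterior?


In conjugate updating:
beta_posterior = beta_prior + (n - k)
= 3 + (43 - 19)
= 3 + 24 = 27

27


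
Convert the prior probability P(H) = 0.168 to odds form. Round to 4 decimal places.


P(not H) = 1 - 0.168 = 0.832
Odds = 0.168 / 0.832 = 0.2019

0.2019


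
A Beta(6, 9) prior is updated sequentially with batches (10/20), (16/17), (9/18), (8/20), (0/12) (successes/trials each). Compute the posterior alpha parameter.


Sequential conjugate updating is equivalent to a single batch update.
Total successes across all batches = 43
alpha_posterior = alpha_prior + total_successes = 6 + 43
= 49

49


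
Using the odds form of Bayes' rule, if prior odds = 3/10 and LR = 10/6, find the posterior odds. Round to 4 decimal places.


Bayes' rule in odds form: posterior odds = prior odds * LR
= (3 * 10) / (10 * 6)
= 30/60 = 0.5

0.5


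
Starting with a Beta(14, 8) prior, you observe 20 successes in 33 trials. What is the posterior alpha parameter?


For a Beta-Binomial conjugate model:
Posterior alpha = prior alpha + number of successes
= 14 + 20 = 34

34


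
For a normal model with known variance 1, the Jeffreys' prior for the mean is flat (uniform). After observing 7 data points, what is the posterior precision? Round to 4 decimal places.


Jeffreys' prior for normal mean (known variance) is flat.
Prior precision = 0.
Posterior precision = prior_prec + n/sigma^2 = 0 + 7/1
= 7.0

7.0


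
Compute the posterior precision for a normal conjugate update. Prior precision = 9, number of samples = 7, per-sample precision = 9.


tau_post = tau_0 + n * tau
= 9 + 7 * 9 = 72

72


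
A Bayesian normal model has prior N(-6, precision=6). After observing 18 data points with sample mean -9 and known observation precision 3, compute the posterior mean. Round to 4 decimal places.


Posterior mean = (prior_precision * prior_mean + n * data_precision * data_mean) / (prior_precision + n * data_precision)
Numerator = 6*-6 + 18*3*-9 = -522
Denominator = 6 + 18*3 = 60
Posterior mean = -8.7

-8.7


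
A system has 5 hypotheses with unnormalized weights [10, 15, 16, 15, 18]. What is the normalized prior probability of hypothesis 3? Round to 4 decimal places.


The normalized prior is the weight divided by the total.
Total weight = 74
P(H3) = 16 / 74 = 0.2162

0.2162


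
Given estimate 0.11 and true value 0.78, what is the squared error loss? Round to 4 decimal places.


Squared error = (estimate - true)^2
Difference = -0.67
Loss = -0.67^2 = 0.4489

0.4489


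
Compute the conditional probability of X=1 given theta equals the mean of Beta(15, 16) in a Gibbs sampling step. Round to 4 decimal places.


Mean of Beta(15, 16) = 0.4839
P(X=1 | theta=0.4839) = 0.4839

0.4839


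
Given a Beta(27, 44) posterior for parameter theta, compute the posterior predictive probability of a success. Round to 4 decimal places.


For a Beta-Bernoulli model, the predictive probability is the mean:
P(success) = 27/(27+44) = 27/71 = 0.3803

0.3803
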